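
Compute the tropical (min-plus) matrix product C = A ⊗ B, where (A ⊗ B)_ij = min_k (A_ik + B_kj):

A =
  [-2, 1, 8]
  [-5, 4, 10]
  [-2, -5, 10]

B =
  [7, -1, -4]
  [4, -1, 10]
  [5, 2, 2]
A ⊗ B =
  [5, -3, -6]
  [2, -6, -9]
  [-1, -6, -6]

Apply the min-plus product entry-by-entry:
  C[0][0] = min over k of (A[0][0] + B[0][0] = -2 + 7 = 5, A[0][1] + B[1][0] = 1 + 4 = 5, A[0][2] + B[2][0] = 8 + 5 = 13) = 5 (attained at k = 0)
  C[0][1] = min over k of (A[0][0] + B[0][1] = -2 + -1 = -3, A[0][1] + B[1][1] = 1 + -1 = 0, A[0][2] + B[2][1] = 8 + 2 = 10) = -3 (attained at k = 0)
  C[0][2] = min over k of (A[0][0] + B[0][2] = -2 + -4 = -6, A[0][1] + B[1][2] = 1 + 10 = 11, A[0][2] + B[2][2] = 8 + 2 = 10) = -6 (attained at k = 0)
  C[1][0] = min over k of (A[1][0] + B[0][0] = -5 + 7 = 2, A[1][1] + B[1][0] = 4 + 4 = 8, A[1][2] + B[2][0] = 10 + 5 = 15) = 2 (attained at k = 0)
  C[1][1] = min over k of (A[1][0] + B[0][1] = -5 + -1 = -6, A[1][1] + B[1][1] = 4 + -1 = 3, A[1][2] + B[2][1] = 10 + 2 = 12) = -6 (attained at k = 0)
  C[1][2] = min over k of (A[1][0] + B[0][2] = -5 + -4 = -9, A[1][1] + B[1][2] = 4 + 10 = 14, A[1][2] + B[2][2] = 10 + 2 = 12) = -9 (attained at k = 0)
  C[2][0] = min over k of (A[2][0] + B[0][0] = -2 + 7 = 5, A[2][1] + B[1][0] = -5 + 4 = -1, A[2][2] + B[2][0] = 10 + 5 = 15) = -1 (attained at k = 1)
  C[2][1] = min over k of (A[2][0] + B[0][1] = -2 + -1 = -3, A[2][1] + B[1][1] = -5 + -1 = -6, A[2][2] + B[2][1] = 10 + 2 = 12) = -6 (attained at k = 1)
  C[2][2] = min over k of (A[2][0] + B[0][2] = -2 + -4 = -6, A[2][1] + B[1][2] = -5 + 10 = 5, A[2][2] + B[2][2] = 10 + 2 = 12) = -6 (attained at k = 0)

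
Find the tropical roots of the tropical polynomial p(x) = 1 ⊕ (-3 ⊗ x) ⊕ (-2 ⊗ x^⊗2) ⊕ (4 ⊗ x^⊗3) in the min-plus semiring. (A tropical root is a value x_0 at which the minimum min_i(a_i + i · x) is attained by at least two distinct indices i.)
Roots: {-6, -1, 4}

Each tropical root is a break point of the lower envelope of the lines y = a_i + i · x (there are 4 lines, with slopes 0, 1, ..., 3). Only the lines that attain the minimum somewhere contribute to roots; other lines are dominated. Here the surviving (envelope) indices are i = 3, i = 2, i = 1, i = 0.
Intersections between consecutive envelope lines give the roots: for adjacent envelope indices i < j the intersection is x = (a_i − a_j) / (j − i). Reading off the sorted break points: {-6, -1, 4}.
Verification: at each break x_0, at least two indices attain the minimum of min_i(a_i + i · x_0).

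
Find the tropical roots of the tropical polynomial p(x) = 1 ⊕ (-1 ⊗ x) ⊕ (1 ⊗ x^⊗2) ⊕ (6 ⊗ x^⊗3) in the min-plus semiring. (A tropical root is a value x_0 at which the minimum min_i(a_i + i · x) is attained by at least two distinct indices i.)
Roots: {-5, -2, 2}

Each tropical root is a break point of the lower envelope of the lines y = a_i + i · x (there are 4 lines, with slopes 0, 1, ..., 3). Only the lines that attain the minimum somewhere contribute to roots; other lines are dominated. Here the surviving (envelope) indices are i = 3, i = 2, i = 1, i = 0.
Intersections between consecutive envelope lines give the roots: for adjacent envelope indices i < j the intersection is x = (a_i − a_j) / (j − i). Reading off the sorted break points: {-5, -2, 2}.
Verification: at each break x_0, at least two indices attain the minimum of min_i(a_i + i · x_0).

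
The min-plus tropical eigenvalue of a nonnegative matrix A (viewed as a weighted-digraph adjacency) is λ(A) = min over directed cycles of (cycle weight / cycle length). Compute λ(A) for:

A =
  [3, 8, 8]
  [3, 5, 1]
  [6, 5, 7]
λ(A) = 3

Enumerate directed cycles and compute their means (weight / length). Sample:
  cycle 0 → 0: weight = 3, length = 1, mean = 3/1 ≈ 3.000
  cycle 1 → 1: weight = 5, length = 1, mean = 5/1 ≈ 5.000
  cycle 2 → 2: weight = 7, length = 1, mean = 7/1 ≈ 7.000
  cycle 0 → 1 → 0: weight = 11, length = 2, mean = 11/2 ≈ 5.500
  cycle 0 → 2 → 0: weight = 14, length = 2, mean = 14/2 ≈ 7.000
  cycle 1 → 0 → 1: weight = 11, length = 2, mean = 11/2 ≈ 5.500
Minimum mean = 3.000, attained e.g. along the cycle 0 → 0 with weight 3 and length 1. So λ(A) = 3/1 = 3.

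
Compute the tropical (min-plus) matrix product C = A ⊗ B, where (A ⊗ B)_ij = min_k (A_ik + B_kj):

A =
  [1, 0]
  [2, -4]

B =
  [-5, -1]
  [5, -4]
A ⊗ B =
  [-4, -4]
  [-3, -8]

Apply the min-plus product entry-by-entry:
  C[0][0] = min over k of (A[0][0] + B[0][0] = 1 + -5 = -4, A[0][1] + B[1][0] = 0 + 5 = 5) = -4 (attained at k = 0)
  C[0][1] = min over k of (A[0][0] + B[0][1] = 1 + -1 = 0, A[0][1] + B[1][1] = 0 + -4 = -4) = -4 (attained at k = 1)
  C[1][0] = min over k of (A[1][0] + B[0][0] = 2 + -5 = -3, A[1][1] + B[1][0] = -4 + 5 = 1) = -3 (attained at k = 0)
  C[1][1] = min over k of (A[1][0] + B[0][1] = 2 + -1 = 1, A[1][1] + B[1][1] = -4 + -4 = -8) = -8 (attained at k = 1)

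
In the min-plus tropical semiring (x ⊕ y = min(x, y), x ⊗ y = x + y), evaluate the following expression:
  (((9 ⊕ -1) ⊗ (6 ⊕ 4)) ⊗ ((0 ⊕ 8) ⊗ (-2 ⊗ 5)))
(((9 ⊕ -1) ⊗ (6 ⊕ 4)) ⊗ ((0 ⊕ 8) ⊗ (-2 ⊗ 5))) = 6

Expand innermost to outermost. Recall ⊕ takes the minimum of its arguments and ⊗ takes their sum. Working out the expression (((9 ⊕ -1) ⊗ (6 ⊕ 4)) ⊗ ((0 ⊕ 8) ⊗ (-2 ⊗ 5))) gives 6.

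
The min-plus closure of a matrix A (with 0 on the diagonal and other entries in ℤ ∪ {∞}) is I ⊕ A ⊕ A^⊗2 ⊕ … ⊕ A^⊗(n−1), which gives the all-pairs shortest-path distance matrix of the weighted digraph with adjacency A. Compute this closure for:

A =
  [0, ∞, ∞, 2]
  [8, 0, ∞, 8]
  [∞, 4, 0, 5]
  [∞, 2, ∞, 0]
Closure =
  [0, 4, ∞, 2]
  [8, 0, ∞, 8]
  [12, 4, 0, 5]
  [10, 2, ∞, 0]

This is the Floyd-Warshall all-pairs shortest-path computation. For each intermediate vertex k = 0, 1, …, 3, update dist[i][j] ← min(dist[i][j], dist[i][k] + dist[k][j]). The final matrix gives, for each (i, j), the minimum total weight of any directed path from i to j (possibly empty when i = j).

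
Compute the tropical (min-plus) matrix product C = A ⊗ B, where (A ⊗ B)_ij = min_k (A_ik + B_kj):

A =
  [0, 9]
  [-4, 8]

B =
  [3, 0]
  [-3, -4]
A ⊗ B =
  [3, 0]
  [-1, -4]

Apply the min-plus product entry-by-entry:
  C[0][0] = min over k of (A[0][0] + B[0][0] = 0 + 3 = 3, A[0][1] + B[1][0] = 9 + -3 = 6) = 3 (attained at k = 0)
  C[0][1] = min over k of (A[0][0] + B[0][1] = 0 + 0 = 0, A[0][1] + B[1][1] = 9 + -4 = 5) = 0 (attained at k = 0)
  C[1][0] = min over k of (A[1][0] + B[0][0] = -4 + 3 = -1, A[1][1] + B[1][0] = 8 + -3 = 5) = -1 (attained at k = 0)
  C[1][1] = min over k of (A[1][0] + B[0][1] = -4 + 0 = -4, A[1][1] + B[1][1] = 8 + -4 = 4) = -4 (attained at k = 0)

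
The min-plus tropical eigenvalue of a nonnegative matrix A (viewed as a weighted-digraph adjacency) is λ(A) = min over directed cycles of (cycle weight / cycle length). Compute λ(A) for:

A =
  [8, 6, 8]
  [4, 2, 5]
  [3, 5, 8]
λ(A) = 2

Enumerate directed cycles and compute their means (weight / length). Sample:
  cycle 0 → 0: weight = 8, length = 1, mean = 8/1 ≈ 8.000
  cycle 1 → 1: weight = 2, length = 1, mean = 2/1 ≈ 2.000
  cycle 2 → 2: weight = 8, length = 1, mean = 8/1 ≈ 8.000
  cycle 0 → 1 → 0: weight = 10, length = 2, mean = 10/2 ≈ 5.000
  cycle 0 → 2 → 0: weight = 11, length = 2, mean = 11/2 ≈ 5.500
  cycle 1 → 0 → 1: weight = 10, length = 2, mean = 10/2 ≈ 5.000
Minimum mean = 2.000, attained e.g. along the cycle 1 → 1 with weight 2 and length 1. So λ(A) = 2/1 = 2.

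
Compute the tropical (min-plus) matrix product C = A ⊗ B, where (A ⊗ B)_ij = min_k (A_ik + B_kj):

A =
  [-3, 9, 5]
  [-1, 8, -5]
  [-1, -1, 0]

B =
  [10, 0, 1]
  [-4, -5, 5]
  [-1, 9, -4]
A ⊗ B =
  [4, -3, -2]
  [-6, -1, -9]
  [-5, -6, -4]

Apply the min-plus product entry-by-entry:
  C[0][0] = min over k of (A[0][0] + B[0][0] = -3 + 10 = 7, A[0][1] + B[1][0] = 9 + -4 = 5, A[0][2] + B[2][0] = 5 + -1 = 4) = 4 (attained at k = 2)
  C[0][1] = min over k of (A[0][0] + B[0][1] = -3 + 0 = -3, A[0][1] + B[1][1] = 9 + -5 = 4, A[0][2] + B[2][1] = 5 + 9 = 14) = -3 (attained at k = 0)
  C[0][2] = min over k of (A[0][0] + B[0][2] = -3 + 1 = -2, A[0][1] + B[1][2] = 9 + 5 = 14, A[0][2] + B[2][2] = 5 + -4 = 1) = -2 (attained at k = 0)
  C[1][0] = min over k of (A[1][0] + B[0][0] = -1 + 10 = 9, A[1][1] + B[1][0] = 8 + -4 = 4, A[1][2] + B[2][0] = -5 + -1 = -6) = -6 (attained at k = 2)
  C[1][1] = min over k of (A[1][0] + B[0][1] = -1 + 0 = -1, A[1][1] + B[1][1] = 8 + -5 = 3, A[1][2] + B[2][1] = -5 + 9 = 4) = -1 (attained at k = 0)
  C[1][2] = min over k of (A[1][0] + B[0][2] = -1 + 1 = 0, A[1][1] + B[1][2] = 8 + 5 = 13, A[1][2] + B[2][2] = -5 + -4 = -9) = -9 (attained at k = 2)
  C[2][0] = min over k of (A[2][0] + B[0][0] = -1 + 10 = 9, A[2][1] + B[1][0] = -1 + -4 = -5, A[2][2] + B[2][0] = 0 + -1 = -1) = -5 (attained at k = 1)
  C[2][1] = min over k of (A[2][0] + B[0][1] = -1 + 0 = -1, A[2][1] + B[1][1] = -1 + -5 = -6, A[2][2] + B[2][1] = 0 + 9 = 9) = -6 (attained at k = 1)
  C[2][2] = min over k of (A[2][0] + B[0][2] = -1 + 1 = 0, A[2][1] + B[1][2] = -1 + 5 = 4, A[2][2] + B[2][2] = 0 + -4 = -4) = -4 (attained at k = 2)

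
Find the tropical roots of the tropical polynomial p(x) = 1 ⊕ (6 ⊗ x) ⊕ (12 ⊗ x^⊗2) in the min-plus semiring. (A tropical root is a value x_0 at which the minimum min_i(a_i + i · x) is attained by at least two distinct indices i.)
Roots: {-6, -5}

Each tropical root is a break point of the lower envelope of the lines y = a_i + i · x (there are 3 lines, with slopes 0, 1, ..., 2). Only the lines that attain the minimum somewhere contribute to roots; other lines are dominated. Here the surviving (envelope) indices are i = 2, i = 1, i = 0.
Intersections between consecutive envelope lines give the roots: for adjacent envelope indices i < j the intersection is x = (a_i − a_j) / (j − i). Reading off the sorted break points: {-6, -5}.
Verification: at each break x_0, at least two indices attain the minimum of min_i(a_i + i · x_0).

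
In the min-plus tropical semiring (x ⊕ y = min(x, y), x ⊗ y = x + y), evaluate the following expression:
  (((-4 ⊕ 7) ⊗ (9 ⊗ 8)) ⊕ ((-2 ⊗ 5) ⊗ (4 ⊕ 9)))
(((-4 ⊕ 7) ⊗ (9 ⊗ 8)) ⊕ ((-2 ⊗ 5) ⊗ (4 ⊕ 9))) = 7

Expand innermost to outermost. Recall ⊕ takes the minimum of its arguments and ⊗ takes their sum. Working out the expression (((-4 ⊕ 7) ⊗ (9 ⊗ 8)) ⊕ ((-2 ⊗ 5) ⊗ (4 ⊕ 9))) gives 7.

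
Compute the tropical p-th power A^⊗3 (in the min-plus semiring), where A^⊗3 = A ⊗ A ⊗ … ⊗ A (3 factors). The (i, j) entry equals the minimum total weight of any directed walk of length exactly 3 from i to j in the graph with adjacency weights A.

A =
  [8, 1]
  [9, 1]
A^⊗3 =
  [11, 3]
  [11, 3]

Each entry (A^⊗3)_ij equals the minimum over all length-3 walks i = v_0 → v_1 → … → v_3 = j of Σ_t A[v_t][v_{t+1}]. For example, for (i, j) = (0, 1) we minimise over 4 possible intermediate vertex sequences; the minimum is 3, attained along the walk 0 → 1 → 1 → 1.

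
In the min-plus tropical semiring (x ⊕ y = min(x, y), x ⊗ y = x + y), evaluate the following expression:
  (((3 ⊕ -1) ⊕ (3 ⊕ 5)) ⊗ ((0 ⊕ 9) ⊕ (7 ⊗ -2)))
(((3 ⊕ -1) ⊕ (3 ⊕ 5)) ⊗ ((0 ⊕ 9) ⊕ (7 ⊗ -2))) = -1

Expand innermost to outermost. Recall ⊕ takes the minimum of its arguments and ⊗ takes their sum. Working out the expression (((3 ⊕ -1) ⊕ (3 ⊕ 5)) ⊗ ((0 ⊕ 9) ⊕ (7 ⊗ -2))) gives -1.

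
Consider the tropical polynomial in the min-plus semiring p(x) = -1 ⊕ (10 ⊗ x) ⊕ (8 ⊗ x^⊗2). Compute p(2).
p(2) = -1

A tropical monomial a ⊗ x^⊗i evaluates to a + i · x. Evaluating each term at x = 2:
  Term 0 contributes -1 + 0 · 2 = -1
  Term 1 contributes 10 + 1 · 2 = 12
  Term 2 contributes 8 + 2 · 2 = 12
p(2) = ⊕ of these = min[-1, 12, 12] = -1.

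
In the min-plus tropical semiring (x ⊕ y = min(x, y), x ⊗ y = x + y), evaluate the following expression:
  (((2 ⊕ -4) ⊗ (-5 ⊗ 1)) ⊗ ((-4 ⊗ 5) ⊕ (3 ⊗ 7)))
(((2 ⊕ -4) ⊗ (-5 ⊗ 1)) ⊗ ((-4 ⊗ 5) ⊕ (3 ⊗ 7))) = -7

Expand innermost to outermost. Recall ⊕ takes the minimum of its arguments and ⊗ takes their sum. Working out the expression (((2 ⊕ -4) ⊗ (-5 ⊗ 1)) ⊗ ((-4 ⊗ 5) ⊕ (3 ⊗ 7))) gives -7.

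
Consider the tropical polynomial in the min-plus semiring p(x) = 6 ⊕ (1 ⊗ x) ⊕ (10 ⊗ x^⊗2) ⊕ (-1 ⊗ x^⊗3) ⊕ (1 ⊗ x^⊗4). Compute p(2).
p(2) = 3

A tropical monomial a ⊗ x^⊗i evaluates to a + i · x. Evaluating each term at x = 2:
  Term 0 contributes 6 + 0 · 2 = 6
  Term 1 contributes 1 + 1 · 2 = 3
  Term 2 contributes 10 + 2 · 2 = 14
  Term 3 contributes -1 + 3 · 2 = 5
  Term 4 contributes 1 + 4 · 2 = 9
p(2) = ⊕ of these = min[6, 3, 14, 5, 9] = 3.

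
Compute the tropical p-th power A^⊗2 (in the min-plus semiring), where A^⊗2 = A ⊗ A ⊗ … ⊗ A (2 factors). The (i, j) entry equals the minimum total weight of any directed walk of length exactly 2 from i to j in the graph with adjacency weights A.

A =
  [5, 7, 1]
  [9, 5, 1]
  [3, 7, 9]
A^⊗2 =
  [4, 8, 6]
  [4, 8, 6]
  [8, 10, 4]

Each entry (A^⊗2)_ij equals the minimum over all length-2 walks i = v_0 → v_1 → … → v_2 = j of Σ_t A[v_t][v_{t+1}]. For example, for (i, j) = (0, 2) we minimise over 3 possible intermediate vertex sequences; the minimum is 6, attained along the walk 0 → 0 → 2.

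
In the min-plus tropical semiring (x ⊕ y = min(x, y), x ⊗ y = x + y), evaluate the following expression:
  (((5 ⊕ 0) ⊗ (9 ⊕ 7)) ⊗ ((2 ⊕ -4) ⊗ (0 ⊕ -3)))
(((5 ⊕ 0) ⊗ (9 ⊕ 7)) ⊗ ((2 ⊕ -4) ⊗ (0 ⊕ -3))) = 0

Expand innermost to outermost. Recall ⊕ takes the minimum of its arguments and ⊗ takes their sum. Working out the expression (((5 ⊕ 0) ⊗ (9 ⊕ 7)) ⊗ ((2 ⊕ -4) ⊗ (0 ⊕ -3))) gives 0.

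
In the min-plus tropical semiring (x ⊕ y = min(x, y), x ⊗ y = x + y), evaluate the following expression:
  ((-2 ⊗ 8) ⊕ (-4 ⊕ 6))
((-2 ⊗ 8) ⊕ (-4 ⊕ 6)) = -4

Expand innermost to outermost. Recall ⊕ takes the minimum of its arguments and ⊗ takes their sum. Working out the expression ((-2 ⊗ 8) ⊕ (-4 ⊕ 6)) gives -4.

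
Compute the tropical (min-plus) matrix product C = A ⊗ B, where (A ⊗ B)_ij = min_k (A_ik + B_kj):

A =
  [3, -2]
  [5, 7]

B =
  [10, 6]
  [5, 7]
A ⊗ B =
  [3, 5]
  [12, 11]

Apply the min-plus product entry-by-entry:
  C[0][0] = min over k of (A[0][0] + B[0][0] = 3 + 10 = 13, A[0][1] + B[1][0] = -2 + 5 = 3) = 3 (attained at k = 1)
  C[0][1] = min over k of (A[0][0] + B[0][1] = 3 + 6 = 9, A[0][1] + B[1][1] = -2 + 7 = 5) = 5 (attained at k = 1)
  C[1][0] = min over k of (A[1][0] + B[0][0] = 5 + 10 = 15, A[1][1] + B[1][0] = 7 + 5 = 12) = 12 (attained at k = 1)
  C[1][1] = min over k of (A[1][0] + B[0][1] = 5 + 6 = 11, A[1][1] + B[1][1] = 7 + 7 = 14) = 11 (attained at k = 0)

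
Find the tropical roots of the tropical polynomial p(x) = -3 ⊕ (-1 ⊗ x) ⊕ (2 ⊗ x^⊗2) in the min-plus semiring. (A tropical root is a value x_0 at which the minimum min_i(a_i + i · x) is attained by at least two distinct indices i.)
Roots: {-3, -2}

Each tropical root is a break point of the lower envelope of the lines y = a_i + i · x (there are 3 lines, with slopes 0, 1, ..., 2). Only the lines that attain the minimum somewhere contribute to roots; other lines are dominated. Here the surviving (envelope) indices are i = 2, i = 1, i = 0.
Intersections between consecutive envelope lines give the roots: for adjacent envelope indices i < j the intersection is x = (a_i − a_j) / (j − i). Reading off the sorted break points: {-3, -2}.
Verification: at each break x_0, at least two indices attain the minimum of min_i(a_i + i · x_0).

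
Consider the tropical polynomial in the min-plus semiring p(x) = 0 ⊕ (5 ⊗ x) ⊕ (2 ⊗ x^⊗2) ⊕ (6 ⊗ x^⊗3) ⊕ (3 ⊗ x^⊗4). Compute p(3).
p(3) = 0

A tropical monomial a ⊗ x^⊗i evaluates to a + i · x. Evaluating each term at x = 3:
  Term 0 contributes 0 + 0 · 3 = 0
  Term 1 contributes 5 + 1 · 3 = 8
  Term 2 contributes 2 + 2 · 3 = 8
  Term 3 contributes 6 + 3 · 3 = 15
  Term 4 contributes 3 + 4 · 3 = 15
p(3) = ⊕ of these = min[0, 8, 8, 15, 15] = 0.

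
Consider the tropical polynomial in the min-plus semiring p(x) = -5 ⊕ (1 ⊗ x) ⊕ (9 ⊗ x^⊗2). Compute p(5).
p(5) = -5

A tropical monomial a ⊗ x^⊗i evaluates to a + i · x. Evaluating each term at x = 5:
  Term 0 contributes -5 + 0 · 5 = -5
  Term 1 contributes 1 + 1 · 5 = 6
  Term 2 contributes 9 + 2 · 5 = 19
p(5) = ⊕ of these = min[-5, 6, 19] = -5.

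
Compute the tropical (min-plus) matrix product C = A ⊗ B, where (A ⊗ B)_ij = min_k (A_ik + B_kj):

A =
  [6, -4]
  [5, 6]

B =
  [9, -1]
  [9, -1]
A ⊗ B =
  [5, -5]
  [14, 4]

Apply the min-plus product entry-by-entry:
  C[0][0] = min over k of (A[0][0] + B[0][0] = 6 + 9 = 15, A[0][1] + B[1][0] = -4 + 9 = 5) = 5 (attained at k = 1)
  C[0][1] = min over k of (A[0][0] + B[0][1] = 6 + -1 = 5, A[0][1] + B[1][1] = -4 + -1 = -5) = -5 (attained at k = 1)
  C[1][0] = min over k of (A[1][0] + B[0][0] = 5 + 9 = 14, A[1][1] + B[1][0] = 6 + 9 = 15) = 14 (attained at k = 0)
  C[1][1] = min over k of (A[1][0] + B[0][1] = 5 + -1 = 4, A[1][1] + B[1][1] = 6 + -1 = 5) = 4 (attained at k = 0)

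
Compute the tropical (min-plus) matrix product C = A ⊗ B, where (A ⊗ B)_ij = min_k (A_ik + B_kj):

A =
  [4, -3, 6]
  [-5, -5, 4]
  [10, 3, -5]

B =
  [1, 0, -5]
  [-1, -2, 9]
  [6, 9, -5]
A ⊗ B =
  [-4, -5, -1]
  [-6, -7, -10]
  [1, 1, -10]

Apply the min-plus product entry-by-entry:
  C[0][0] = min over k of (A[0][0] + B[0][0] = 4 + 1 = 5, A[0][1] + B[1][0] = -3 + -1 = -4, A[0][2] + B[2][0] = 6 + 6 = 12) = -4 (attained at k = 1)
  C[0][1] = min over k of (A[0][0] + B[0][1] = 4 + 0 = 4, A[0][1] + B[1][1] = -3 + -2 = -5, A[0][2] + B[2][1] = 6 + 9 = 15) = -5 (attained at k = 1)
  C[0][2] = min over k of (A[0][0] + B[0][2] = 4 + -5 = -1, A[0][1] + B[1][2] = -3 + 9 = 6, A[0][2] + B[2][2] = 6 + -5 = 1) = -1 (attained at k = 0)
  C[1][0] = min over k of (A[1][0] + B[0][0] = -5 + 1 = -4, A[1][1] + B[1][0] = -5 + -1 = -6, A[1][2] + B[2][0] = 4 + 6 = 10) = -6 (attained at k = 1)
  C[1][1] = min over k of (A[1][0] + B[0][1] = -5 + 0 = -5, A[1][1] + B[1][1] = -5 + -2 = -7, A[1][2] + B[2][1] = 4 + 9 = 13) = -7 (attained at k = 1)
  C[1][2] = min over k of (A[1][0] + B[0][2] = -5 + -5 = -10, A[1][1] + B[1][2] = -5 + 9 = 4, A[1][2] + B[2][2] = 4 + -5 = -1) = -10 (attained at k = 0)
  C[2][0] = min over k of (A[2][0] + B[0][0] = 10 + 1 = 11, A[2][1] + B[1][0] = 3 + -1 = 2, A[2][2] + B[2][0] = -5 + 6 = 1) = 1 (attained at k = 2)
  C[2][1] = min over k of (A[2][0] + B[0][1] = 10 + 0 = 10, A[2][1] + B[1][1] = 3 + -2 = 1, A[2][2] + B[2][1] = -5 + 9 = 4) = 1 (attained at k = 1)
  C[2][2] = min over k of (A[2][0] + B[0][2] = 10 + -5 = 5, A[2][1] + B[1][2] = 3 + 9 = 12, A[2][2] + B[2][2] = -5 + -5 = -10) = -10 (attained at k = 2)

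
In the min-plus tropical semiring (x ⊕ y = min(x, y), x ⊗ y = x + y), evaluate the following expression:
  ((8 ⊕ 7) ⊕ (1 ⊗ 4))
((8 ⊕ 7) ⊕ (1 ⊗ 4)) = 5

Expand innermost to outermost. Recall ⊕ takes the minimum of its arguments and ⊗ takes their sum. Working out the expression ((8 ⊕ 7) ⊕ (1 ⊗ 4)) gives 5.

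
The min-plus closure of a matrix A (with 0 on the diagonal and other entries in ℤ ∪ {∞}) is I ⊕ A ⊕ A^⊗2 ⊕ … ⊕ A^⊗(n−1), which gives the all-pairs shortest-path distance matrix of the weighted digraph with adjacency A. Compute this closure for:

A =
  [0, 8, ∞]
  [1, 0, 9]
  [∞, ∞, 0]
Closure =
  [0, 8, 17]
  [1, 0, 9]
  [∞, ∞, 0]

This is the Floyd-Warshall all-pairs shortest-path computation. For each intermediate vertex k = 0, 1, …, 2, update dist[i][j] ← min(dist[i][j], dist[i][k] + dist[k][j]). The final matrix gives, for each (i, j), the minimum total weight of any directed path from i to j (possibly empty when i = j).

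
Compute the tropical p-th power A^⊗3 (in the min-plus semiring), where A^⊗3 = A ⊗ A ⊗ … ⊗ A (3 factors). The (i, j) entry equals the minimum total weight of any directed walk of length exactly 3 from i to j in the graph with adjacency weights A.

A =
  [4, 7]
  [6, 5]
A^⊗3 =
  [12, 15]
  [14, 15]

Each entry (A^⊗3)_ij equals the minimum over all length-3 walks i = v_0 → v_1 → … → v_3 = j of Σ_t A[v_t][v_{t+1}]. For example, for (i, j) = (0, 1) we minimise over 4 possible intermediate vertex sequences; the minimum is 15, attained along the walk 0 → 0 → 0 → 1.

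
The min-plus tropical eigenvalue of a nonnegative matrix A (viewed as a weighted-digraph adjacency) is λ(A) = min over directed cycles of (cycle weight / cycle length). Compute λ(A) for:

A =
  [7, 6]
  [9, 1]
λ(A) = 1

Enumerate directed cycles and compute their means (weight / length). Sample:
  cycle 0 → 0: weight = 7, length = 1, mean = 7/1 ≈ 7.000
  cycle 1 → 1: weight = 1, length = 1, mean = 1/1 ≈ 1.000
  cycle 0 → 1 → 0: weight = 15, length = 2, mean = 15/2 ≈ 7.500
  cycle 1 → 0 → 1: weight = 15, length = 2, mean = 15/2 ≈ 7.500
Minimum mean = 1.000, attained e.g. along the cycle 1 → 1 with weight 1 and length 1. So λ(A) = 1/1 = 1.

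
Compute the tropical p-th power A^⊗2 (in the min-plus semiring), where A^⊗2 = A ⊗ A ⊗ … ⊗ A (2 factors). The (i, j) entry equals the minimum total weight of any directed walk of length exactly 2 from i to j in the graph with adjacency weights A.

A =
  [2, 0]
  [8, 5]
A^⊗2 =
  [4, 2]
  [10, 8]

Each entry (A^⊗2)_ij equals the minimum over all length-2 walks i = v_0 → v_1 → … → v_2 = j of Σ_t A[v_t][v_{t+1}]. For example, for (i, j) = (0, 1) we minimise over 2 possible intermediate vertex sequences; the minimum is 2, attained along the walk 0 → 0 → 1.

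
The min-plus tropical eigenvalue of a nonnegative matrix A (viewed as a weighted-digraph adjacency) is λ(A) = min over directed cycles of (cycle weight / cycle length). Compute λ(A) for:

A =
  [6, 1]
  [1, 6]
λ(A) = 1

Enumerate directed cycles and compute their means (weight / length). Sample:
  cycle 0 → 0: weight = 6, length = 1, mean = 6/1 ≈ 6.000
  cycle 1 → 1: weight = 6, length = 1, mean = 6/1 ≈ 6.000
  cycle 0 → 1 → 0: weight = 2, length = 2, mean = 2/2 ≈ 1.000
  cycle 1 → 0 → 1: weight = 2, length = 2, mean = 2/2 ≈ 1.000
Minimum mean = 1.000, attained e.g. along the cycle 0 → 1 → 0 with weight 2 and length 2. So λ(A) = 2/2 = 1.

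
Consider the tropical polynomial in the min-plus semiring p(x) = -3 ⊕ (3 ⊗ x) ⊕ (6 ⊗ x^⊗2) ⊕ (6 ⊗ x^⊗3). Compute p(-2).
p(-2) = -3

A tropical monomial a ⊗ x^⊗i evaluates to a + i · x. Evaluating each term at x = -2:
  Term 0 contributes -3 + 0 · -2 = -3
  Term 1 contributes 3 + 1 · -2 = 1
  Term 2 contributes 6 + 2 · -2 = 2
  Term 3 contributes 6 + 3 · -2 = 0
p(-2) = ⊕ of these = min[-3, 1, 2, 0] = -3.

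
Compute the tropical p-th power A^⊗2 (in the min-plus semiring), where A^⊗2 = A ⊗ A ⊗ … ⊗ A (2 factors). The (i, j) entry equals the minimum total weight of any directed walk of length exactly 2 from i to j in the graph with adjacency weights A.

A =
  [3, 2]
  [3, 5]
A^⊗2 =
  [5, 5]
  [6, 5]

Each entry (A^⊗2)_ij equals the minimum over all length-2 walks i = v_0 → v_1 → … → v_2 = j of Σ_t A[v_t][v_{t+1}]. For example, for (i, j) = (0, 1) we minimise over 2 possible intermediate vertex sequences; the minimum is 5, attained along the walk 0 → 0 → 1.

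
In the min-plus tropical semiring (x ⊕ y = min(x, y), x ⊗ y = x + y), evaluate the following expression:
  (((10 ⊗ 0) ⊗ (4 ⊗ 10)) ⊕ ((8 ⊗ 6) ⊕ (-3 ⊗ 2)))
(((10 ⊗ 0) ⊗ (4 ⊗ 10)) ⊕ ((8 ⊗ 6) ⊕ (-3 ⊗ 2))) = -1

Expand innermost to outermost. Recall ⊕ takes the minimum of its arguments and ⊗ takes their sum. Working out the expression (((10 ⊗ 0) ⊗ (4 ⊗ 10)) ⊕ ((8 ⊗ 6) ⊕ (-3 ⊗ 2))) gives -1.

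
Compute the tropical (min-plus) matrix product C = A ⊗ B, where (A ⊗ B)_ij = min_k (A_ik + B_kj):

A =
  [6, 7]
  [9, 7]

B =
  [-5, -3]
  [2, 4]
A ⊗ B =
  [1, 3]
  [4, 6]

Apply the min-plus product entry-by-entry:
  C[0][0] = min over k of (A[0][0] + B[0][0] = 6 + -5 = 1, A[0][1] + B[1][0] = 7 + 2 = 9) = 1 (attained at k = 0)
  C[0][1] = min over k of (A[0][0] + B[0][1] = 6 + -3 = 3, A[0][1] + B[1][1] = 7 + 4 = 11) = 3 (attained at k = 0)
  C[1][0] = min over k of (A[1][0] + B[0][0] = 9 + -5 = 4, A[1][1] + B[1][0] = 7 + 2 = 9) = 4 (attained at k = 0)
  C[1][1] = min over k of (A[1][0] + B[0][1] = 9 + -3 = 6, A[1][1] + B[1][1] = 7 + 4 = 11) = 6 (attained at k = 0)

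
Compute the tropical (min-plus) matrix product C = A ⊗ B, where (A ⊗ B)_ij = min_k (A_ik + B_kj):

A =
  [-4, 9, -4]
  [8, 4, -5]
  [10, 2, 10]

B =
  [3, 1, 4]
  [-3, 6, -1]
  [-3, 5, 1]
A ⊗ B =
  [-7, -3, -3]
  [-8, 0, -4]
  [-1, 8, 1]

Apply the min-plus product entry-by-entry:
  C[0][0] = min over k of (A[0][0] + B[0][0] = -4 + 3 = -1, A[0][1] + B[1][0] = 9 + -3 = 6, A[0][2] + B[2][0] = -4 + -3 = -7) = -7 (attained at k = 2)
  C[0][1] = min over k of (A[0][0] + B[0][1] = -4 + 1 = -3, A[0][1] + B[1][1] = 9 + 6 = 15, A[0][2] + B[2][1] = -4 + 5 = 1) = -3 (attained at k = 0)
  C[0][2] = min over k of (A[0][0] + B[0][2] = -4 + 4 = 0, A[0][1] + B[1][2] = 9 + -1 = 8, A[0][2] + B[2][2] = -4 + 1 = -3) = -3 (attained at k = 2)
  C[1][0] = min over k of (A[1][0] + B[0][0] = 8 + 3 = 11, A[1][1] + B[1][0] = 4 + -3 = 1, A[1][2] + B[2][0] = -5 + -3 = -8) = -8 (attained at k = 2)
  C[1][1] = min over k of (A[1][0] + B[0][1] = 8 + 1 = 9, A[1][1] + B[1][1] = 4 + 6 = 10, A[1][2] + B[2][1] = -5 + 5 = 0) = 0 (attained at k = 2)
  C[1][2] = min over k of (A[1][0] + B[0][2] = 8 + 4 = 12, A[1][1] + B[1][2] = 4 + -1 = 3, A[1][2] + B[2][2] = -5 + 1 = -4) = -4 (attained at k = 2)
  C[2][0] = min over k of (A[2][0] + B[0][0] = 10 + 3 = 13, A[2][1] + B[1][0] = 2 + -3 = -1, A[2][2] + B[2][0] = 10 + -3 = 7) = -1 (attained at k = 1)
  C[2][1] = min over k of (A[2][0] + B[0][1] = 10 + 1 = 11, A[2][1] + B[1][1] = 2 + 6 = 8, A[2][2] + B[2][1] = 10 + 5 = 15) = 8 (attained at k = 1)
  C[2][2] = min over k of (A[2][0] + B[0][2] = 10 + 4 = 14, A[2][1] + B[1][2] = 2 + -1 = 1, A[2][2] + B[2][2] = 10 + 1 = 11) = 1 (attained at k = 1)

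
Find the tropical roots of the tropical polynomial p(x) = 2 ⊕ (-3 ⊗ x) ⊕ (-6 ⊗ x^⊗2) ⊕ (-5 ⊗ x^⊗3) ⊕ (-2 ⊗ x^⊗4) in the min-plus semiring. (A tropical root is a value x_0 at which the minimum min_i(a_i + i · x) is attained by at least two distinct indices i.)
Roots: {-3, -1, 3, 5}

Each tropical root is a break point of the lower envelope of the lines y = a_i + i · x (there are 5 lines, with slopes 0, 1, ..., 4). Only the lines that attain the minimum somewhere contribute to roots; other lines are dominated. Here the surviving (envelope) indices are i = 4, i = 3, i = 2, i = 1, i = 0.
Intersections between consecutive envelope lines give the roots: for adjacent envelope indices i < j the intersection is x = (a_i − a_j) / (j − i). Reading off the sorted break points: {-3, -1, 3, 5}.
Verification: at each break x_0, at least two indices attain the minimum of min_i(a_i + i · x_0).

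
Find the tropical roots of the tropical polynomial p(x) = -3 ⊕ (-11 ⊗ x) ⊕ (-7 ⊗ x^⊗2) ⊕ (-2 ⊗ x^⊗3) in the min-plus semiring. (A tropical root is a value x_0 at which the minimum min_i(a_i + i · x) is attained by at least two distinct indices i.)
Roots: {-5, -4, 8}

Each tropical root is a break point of the lower envelope of the lines y = a_i + i · x (there are 4 lines, with slopes 0, 1, ..., 3). Only the lines that attain the minimum somewhere contribute to roots; other lines are dominated. Here the surviving (envelope) indices are i = 3, i = 2, i = 1, i = 0.
Intersections between consecutive envelope lines give the roots: for adjacent envelope indices i < j the intersection is x = (a_i − a_j) / (j − i). Reading off the sorted break points: {-5, -4, 8}.
Verification: at each break x_0, at least two indices attain the minimum of min_i(a_i + i · x_0).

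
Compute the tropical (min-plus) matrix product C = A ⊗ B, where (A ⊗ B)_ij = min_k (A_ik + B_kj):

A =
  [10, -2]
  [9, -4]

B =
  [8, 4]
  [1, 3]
A ⊗ B =
  [-1, 1]
  [-3, -1]

Apply the min-plus product entry-by-entry:
  C[0][0] = min over k of (A[0][0] + B[0][0] = 10 + 8 = 18, A[0][1] + B[1][0] = -2 + 1 = -1) = -1 (attained at k = 1)
  C[0][1] = min over k of (A[0][0] + B[0][1] = 10 + 4 = 14, A[0][1] + B[1][1] = -2 + 3 = 1) = 1 (attained at k = 1)
  C[1][0] = min over k of (A[1][0] + B[0][0] = 9 + 8 = 17, A[1][1] + B[1][0] = -4 + 1 = -3) = -3 (attained at k = 1)
  C[1][1] = min over k of (A[1][0] + B[0][1] = 9 + 4 = 13, A[1][1] + B[1][1] = -4 + 3 = -1) = -1 (attained at k = 1)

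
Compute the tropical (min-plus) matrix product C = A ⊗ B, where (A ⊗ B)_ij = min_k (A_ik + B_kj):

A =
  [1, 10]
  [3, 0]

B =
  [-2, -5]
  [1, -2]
A ⊗ B =
  [-1, -4]
  [1, -2]

Apply the min-plus product entry-by-entry:
  C[0][0] = min over k of (A[0][0] + B[0][0] = 1 + -2 = -1, A[0][1] + B[1][0] = 10 + 1 = 11) = -1 (attained at k = 0)
  C[0][1] = min over k of (A[0][0] + B[0][1] = 1 + -5 = -4, A[0][1] + B[1][1] = 10 + -2 = 8) = -4 (attained at k = 0)
  C[1][0] = min over k of (A[1][0] + B[0][0] = 3 + -2 = 1, A[1][1] + B[1][0] = 0 + 1 = 1) = 1 (attained at k = 0)
  C[1][1] = min over k of (A[1][0] + B[0][1] = 3 + -5 = -2, A[1][1] + B[1][1] = 0 + -2 = -2) = -2 (attained at k = 0)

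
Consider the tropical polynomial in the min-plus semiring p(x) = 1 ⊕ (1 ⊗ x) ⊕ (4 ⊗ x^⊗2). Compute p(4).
p(4) = 1

A tropical monomial a ⊗ x^⊗i evaluates to a + i · x. Evaluating each term at x = 4:
  Term 0 contributes 1 + 0 · 4 = 1
  Term 1 contributes 1 + 1 · 4 = 5
  Term 2 contributes 4 + 2 · 4 = 12
p(4) = ⊕ of these = min[1, 5, 12] = 1.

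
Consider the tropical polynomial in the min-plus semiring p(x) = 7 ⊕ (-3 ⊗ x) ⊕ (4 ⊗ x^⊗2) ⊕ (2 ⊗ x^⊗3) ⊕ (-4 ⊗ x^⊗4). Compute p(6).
p(6) = 3

A tropical monomial a ⊗ x^⊗i evaluates to a + i · x. Evaluating each term at x = 6:
  Term 0 contributes 7 + 0 · 6 = 7
  Term 1 contributes -3 + 1 · 6 = 3
  Term 2 contributes 4 + 2 · 6 = 16
  Term 3 contributes 2 + 3 · 6 = 20
  Term 4 contributes -4 + 4 · 6 = 20
p(6) = ⊕ of these = min[7, 3, 16, 20, 20] = 3.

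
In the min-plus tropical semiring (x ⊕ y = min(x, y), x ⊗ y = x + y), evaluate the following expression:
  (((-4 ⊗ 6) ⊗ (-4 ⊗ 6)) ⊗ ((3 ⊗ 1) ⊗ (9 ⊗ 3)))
(((-4 ⊗ 6) ⊗ (-4 ⊗ 6)) ⊗ ((3 ⊗ 1) ⊗ (9 ⊗ 3))) = 20

Expand innermost to outermost. Recall ⊕ takes the minimum of its arguments and ⊗ takes their sum. Working out the expression (((-4 ⊗ 6) ⊗ (-4 ⊗ 6)) ⊗ ((3 ⊗ 1) ⊗ (9 ⊗ 3))) gives 20.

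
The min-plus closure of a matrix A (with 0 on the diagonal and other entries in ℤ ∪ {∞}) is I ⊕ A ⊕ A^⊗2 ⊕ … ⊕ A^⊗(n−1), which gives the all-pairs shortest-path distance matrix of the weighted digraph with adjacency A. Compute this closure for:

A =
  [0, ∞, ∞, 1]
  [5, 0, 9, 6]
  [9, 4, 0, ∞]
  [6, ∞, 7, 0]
Closure =
  [0, 12, 8, 1]
  [5, 0, 9, 6]
  [9, 4, 0, 10]
  [6, 11, 7, 0]

This is the Floyd-Warshall all-pairs shortest-path computation. For each intermediate vertex k = 0, 1, …, 3, update dist[i][j] ← min(dist[i][j], dist[i][k] + dist[k][j]). The final matrix gives, for each (i, j), the minimum total weight of any directed path from i to j (possibly empty when i = j).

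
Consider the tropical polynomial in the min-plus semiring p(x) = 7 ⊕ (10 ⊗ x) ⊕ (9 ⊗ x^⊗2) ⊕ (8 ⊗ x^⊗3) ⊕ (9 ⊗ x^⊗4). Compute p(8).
p(8) = 7

A tropical monomial a ⊗ x^⊗i evaluates to a + i · x. Evaluating each term at x = 8:
  Term 0 contributes 7 + 0 · 8 = 7
  Term 1 contributes 10 + 1 · 8 = 18
  Term 2 contributes 9 + 2 · 8 = 25
  Term 3 contributes 8 + 3 · 8 = 32
  Term 4 contributes 9 + 4 · 8 = 41
p(8) = ⊕ of these = min[7, 18, 25, 32, 41] = 7.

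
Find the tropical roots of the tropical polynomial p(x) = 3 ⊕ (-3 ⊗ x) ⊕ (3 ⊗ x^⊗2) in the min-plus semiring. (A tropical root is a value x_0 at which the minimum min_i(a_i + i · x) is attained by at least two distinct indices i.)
Roots: {-6, 6}

Each tropical root is a break point of the lower envelope of the lines y = a_i + i · x (there are 3 lines, with slopes 0, 1, ..., 2). Only the lines that attain the minimum somewhere contribute to roots; other lines are dominated. Here the surviving (envelope) indices are i = 2, i = 1, i = 0.
Intersections between consecutive envelope lines give the roots: for adjacent envelope indices i < j the intersection is x = (a_i − a_j) / (j − i). Reading off the sorted break points: {-6, 6}.
Verification: at each break x_0, at least two indices attain the minimum of min_i(a_i + i · x_0).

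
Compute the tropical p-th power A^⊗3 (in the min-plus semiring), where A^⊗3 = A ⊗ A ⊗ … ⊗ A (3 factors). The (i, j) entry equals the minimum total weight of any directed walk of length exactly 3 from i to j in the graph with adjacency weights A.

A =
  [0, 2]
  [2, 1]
A^⊗3 =
  [0, 2]
  [2, 3]

Each entry (A^⊗3)_ij equals the minimum over all length-3 walks i = v_0 → v_1 → … → v_3 = j of Σ_t A[v_t][v_{t+1}]. For example, for (i, j) = (0, 1) we minimise over 4 possible intermediate vertex sequences; the minimum is 2, attained along the walk 0 → 0 → 0 → 1.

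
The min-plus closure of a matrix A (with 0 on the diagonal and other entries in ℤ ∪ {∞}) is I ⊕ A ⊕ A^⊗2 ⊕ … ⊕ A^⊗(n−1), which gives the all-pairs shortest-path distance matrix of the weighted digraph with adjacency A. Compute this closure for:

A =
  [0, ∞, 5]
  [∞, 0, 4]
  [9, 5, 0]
Closure =
  [0, 10, 5]
  [13, 0, 4]
  [9, 5, 0]

This is the Floyd-Warshall all-pairs shortest-path computation. For each intermediate vertex k = 0, 1, …, 2, update dist[i][j] ← min(dist[i][j], dist[i][k] + dist[k][j]). The final matrix gives, for each (i, j), the minimum total weight of any directed path from i to j (possibly empty when i = j).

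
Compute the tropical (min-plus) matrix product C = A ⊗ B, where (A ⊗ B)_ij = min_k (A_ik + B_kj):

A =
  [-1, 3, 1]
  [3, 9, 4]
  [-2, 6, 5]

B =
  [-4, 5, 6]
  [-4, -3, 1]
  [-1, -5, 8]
A ⊗ B =
  [-5, -4, 4]
  [-1, -1, 9]
  [-6, 0, 4]

Apply the min-plus product entry-by-entry:
  C[0][0] = min over k of (A[0][0] + B[0][0] = -1 + -4 = -5, A[0][1] + B[1][0] = 3 + -4 = -1, A[0][2] + B[2][0] = 1 + -1 = 0) = -5 (attained at k = 0)
  C[0][1] = min over k of (A[0][0] + B[0][1] = -1 + 5 = 4, A[0][1] + B[1][1] = 3 + -3 = 0, A[0][2] + B[2][1] = 1 + -5 = -4) = -4 (attained at k = 2)
  C[0][2] = min over k of (A[0][0] + B[0][2] = -1 + 6 = 5, A[0][1] + B[1][2] = 3 + 1 = 4, A[0][2] + B[2][2] = 1 + 8 = 9) = 4 (attained at k = 1)
  C[1][0] = min over k of (A[1][0] + B[0][0] = 3 + -4 = -1, A[1][1] + B[1][0] = 9 + -4 = 5, A[1][2] + B[2][0] = 4 + -1 = 3) = -1 (attained at k = 0)
  C[1][1] = min over k of (A[1][0] + B[0][1] = 3 + 5 = 8, A[1][1] + B[1][1] = 9 + -3 = 6, A[1][2] + B[2][1] = 4 + -5 = -1) = -1 (attained at k = 2)
  C[1][2] = min over k of (A[1][0] + B[0][2] = 3 + 6 = 9, A[1][1] + B[1][2] = 9 + 1 = 10, A[1][2] + B[2][2] = 4 + 8 = 12) = 9 (attained at k = 0)
  C[2][0] = min over k of (A[2][0] + B[0][0] = -2 + -4 = -6, A[2][1] + B[1][0] = 6 + -4 = 2, A[2][2] + B[2][0] = 5 + -1 = 4) = -6 (attained at k = 0)
  C[2][1] = min over k of (A[2][0] + B[0][1] = -2 + 5 = 3, A[2][1] + B[1][1] = 6 + -3 = 3, A[2][2] + B[2][1] = 5 + -5 = 0) = 0 (attained at k = 2)
  C[2][2] = min over k of (A[2][0] + B[0][2] = -2 + 6 = 4, A[2][1] + B[1][2] = 6 + 1 = 7, A[2][2] + B[2][2] = 5 + 8 = 13) = 4 (attained at k = 0)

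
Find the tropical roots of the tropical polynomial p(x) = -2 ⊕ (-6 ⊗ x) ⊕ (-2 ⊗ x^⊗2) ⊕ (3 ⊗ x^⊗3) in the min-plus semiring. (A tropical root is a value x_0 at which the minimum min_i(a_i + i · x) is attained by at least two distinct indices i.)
Roots: {-5, -4, 4}

Each tropical root is a break point of the lower envelope of the lines y = a_i + i · x (there are 4 lines, with slopes 0, 1, ..., 3). Only the lines that attain the minimum somewhere contribute to roots; other lines are dominated. Here the surviving (envelope) indices are i = 3, i = 2, i = 1, i = 0.
Intersections between consecutive envelope lines give the roots: for adjacent envelope indices i < j the intersection is x = (a_i − a_j) / (j − i). Reading off the sorted break points: {-5, -4, 4}.
Verification: at each break x_0, at least two indices attain the minimum of min_i(a_i + i · x_0).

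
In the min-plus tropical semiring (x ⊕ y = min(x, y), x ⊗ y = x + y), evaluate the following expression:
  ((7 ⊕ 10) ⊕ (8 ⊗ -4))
((7 ⊕ 10) ⊕ (8 ⊗ -4)) = 4

Expand innermost to outermost. Recall ⊕ takes the minimum of its arguments and ⊗ takes their sum. Working out the expression ((7 ⊕ 10) ⊕ (8 ⊗ -4)) gives 4.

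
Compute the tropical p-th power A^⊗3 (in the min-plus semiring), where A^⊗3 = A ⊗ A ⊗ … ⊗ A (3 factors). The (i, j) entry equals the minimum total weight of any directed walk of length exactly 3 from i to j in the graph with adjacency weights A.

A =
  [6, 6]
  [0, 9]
A^⊗3 =
  [12, 12]
  [6, 12]

Each entry (A^⊗3)_ij equals the minimum over all length-3 walks i = v_0 → v_1 → … → v_3 = j of Σ_t A[v_t][v_{t+1}]. For example, for (i, j) = (0, 1) we minimise over 4 possible intermediate vertex sequences; the minimum is 12, attained along the walk 0 → 1 → 0 → 1.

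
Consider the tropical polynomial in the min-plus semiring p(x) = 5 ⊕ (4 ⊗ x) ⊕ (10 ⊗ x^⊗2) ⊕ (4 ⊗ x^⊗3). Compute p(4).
p(4) = 5

A tropical monomial a ⊗ x^⊗i evaluates to a + i · x. Evaluating each term at x = 4:
  Term 0 contributes 5 + 0 · 4 = 5
  Term 1 contributes 4 + 1 · 4 = 8
  Term 2 contributes 10 + 2 · 4 = 18
  Term 3 contributes 4 + 3 · 4 = 16
p(4) = ⊕ of these = min[5, 8, 18, 16] = 5.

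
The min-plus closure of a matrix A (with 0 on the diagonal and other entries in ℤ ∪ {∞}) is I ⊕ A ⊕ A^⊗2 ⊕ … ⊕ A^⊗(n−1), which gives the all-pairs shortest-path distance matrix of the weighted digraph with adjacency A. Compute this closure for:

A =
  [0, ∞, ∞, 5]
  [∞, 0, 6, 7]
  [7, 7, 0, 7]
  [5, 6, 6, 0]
Closure =
  [0, 11, 11, 5]
  [12, 0, 6, 7]
  [7, 7, 0, 7]
  [5, 6, 6, 0]

This is the Floyd-Warshall all-pairs shortest-path computation. For each intermediate vertex k = 0, 1, …, 3, update dist[i][j] ← min(dist[i][j], dist[i][k] + dist[k][j]). The final matrix gives, for each (i, j), the minimum total weight of any directed path from i to j (possibly empty when i = j).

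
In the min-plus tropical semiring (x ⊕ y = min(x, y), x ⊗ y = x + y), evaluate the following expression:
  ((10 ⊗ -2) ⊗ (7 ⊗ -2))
((10 ⊗ -2) ⊗ (7 ⊗ -2)) = 13

Expand innermost to outermost. Recall ⊕ takes the minimum of its arguments and ⊗ takes their sum. Working out the expression ((10 ⊗ -2) ⊗ (7 ⊗ -2)) gives 13.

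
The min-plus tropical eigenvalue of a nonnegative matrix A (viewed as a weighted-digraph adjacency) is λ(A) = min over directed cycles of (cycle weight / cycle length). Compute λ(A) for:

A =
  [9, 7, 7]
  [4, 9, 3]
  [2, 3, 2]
λ(A) = 2

Enumerate directed cycles and compute their means (weight / length). Sample:
  cycle 0 → 0: weight = 9, length = 1, mean = 9/1 ≈ 9.000
  cycle 1 → 1: weight = 9, length = 1, mean = 9/1 ≈ 9.000
  cycle 2 → 2: weight = 2, length = 1, mean = 2/1 ≈ 2.000
  cycle 0 → 1 → 0: weight = 11, length = 2, mean = 11/2 ≈ 5.500
  cycle 0 → 2 → 0: weight = 9, length = 2, mean = 9/2 ≈ 4.500
  cycle 1 → 0 → 1: weight = 11, length = 2, mean = 11/2 ≈ 5.500
Minimum mean = 2.000, attained e.g. along the cycle 2 → 2 with weight 2 and length 1. So λ(A) = 2/1 = 2.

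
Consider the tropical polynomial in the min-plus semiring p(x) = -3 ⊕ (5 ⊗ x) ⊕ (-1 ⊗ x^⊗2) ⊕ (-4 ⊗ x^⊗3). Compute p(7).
p(7) = -3

A tropical monomial a ⊗ x^⊗i evaluates to a + i · x. Evaluating each term at x = 7:
  Term 0 contributes -3 + 0 · 7 = -3
  Term 1 contributes 5 + 1 · 7 = 12
  Term 2 contributes -1 + 2 · 7 = 13
  Term 3 contributes -4 + 3 · 7 = 17
p(7) = ⊕ of these = min[-3, 12, 13, 17] = -3.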